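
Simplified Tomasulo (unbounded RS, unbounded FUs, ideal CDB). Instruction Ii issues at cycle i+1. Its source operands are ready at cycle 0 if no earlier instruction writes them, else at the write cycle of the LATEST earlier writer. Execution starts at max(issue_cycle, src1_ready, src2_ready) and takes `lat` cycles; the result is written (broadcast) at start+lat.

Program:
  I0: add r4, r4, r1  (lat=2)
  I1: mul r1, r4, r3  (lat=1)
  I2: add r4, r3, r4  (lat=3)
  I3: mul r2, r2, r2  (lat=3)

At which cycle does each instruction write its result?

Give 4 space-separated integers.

Answer: 3 4 6 7

Derivation:
I0 add r4: issue@1 deps=(None,None) exec_start@1 write@3
I1 mul r1: issue@2 deps=(0,None) exec_start@3 write@4
I2 add r4: issue@3 deps=(None,0) exec_start@3 write@6
I3 mul r2: issue@4 deps=(None,None) exec_start@4 write@7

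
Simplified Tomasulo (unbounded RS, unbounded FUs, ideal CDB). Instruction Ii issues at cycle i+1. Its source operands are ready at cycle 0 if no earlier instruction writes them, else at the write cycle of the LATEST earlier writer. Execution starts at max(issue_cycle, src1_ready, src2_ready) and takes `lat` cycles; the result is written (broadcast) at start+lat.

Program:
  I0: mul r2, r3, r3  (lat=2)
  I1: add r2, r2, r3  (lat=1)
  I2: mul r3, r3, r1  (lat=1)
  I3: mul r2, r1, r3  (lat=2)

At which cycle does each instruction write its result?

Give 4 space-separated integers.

Answer: 3 4 4 6

Derivation:
I0 mul r2: issue@1 deps=(None,None) exec_start@1 write@3
I1 add r2: issue@2 deps=(0,None) exec_start@3 write@4
I2 mul r3: issue@3 deps=(None,None) exec_start@3 write@4
I3 mul r2: issue@4 deps=(None,2) exec_start@4 write@6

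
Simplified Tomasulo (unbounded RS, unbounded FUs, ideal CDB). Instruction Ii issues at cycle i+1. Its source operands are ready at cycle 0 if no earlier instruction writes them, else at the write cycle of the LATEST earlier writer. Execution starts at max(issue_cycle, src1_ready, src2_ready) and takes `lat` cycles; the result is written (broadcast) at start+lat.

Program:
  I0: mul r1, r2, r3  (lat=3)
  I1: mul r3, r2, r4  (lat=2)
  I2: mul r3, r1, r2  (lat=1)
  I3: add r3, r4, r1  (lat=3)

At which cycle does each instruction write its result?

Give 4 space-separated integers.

Answer: 4 4 5 7

Derivation:
I0 mul r1: issue@1 deps=(None,None) exec_start@1 write@4
I1 mul r3: issue@2 deps=(None,None) exec_start@2 write@4
I2 mul r3: issue@3 deps=(0,None) exec_start@4 write@5
I3 add r3: issue@4 deps=(None,0) exec_start@4 write@7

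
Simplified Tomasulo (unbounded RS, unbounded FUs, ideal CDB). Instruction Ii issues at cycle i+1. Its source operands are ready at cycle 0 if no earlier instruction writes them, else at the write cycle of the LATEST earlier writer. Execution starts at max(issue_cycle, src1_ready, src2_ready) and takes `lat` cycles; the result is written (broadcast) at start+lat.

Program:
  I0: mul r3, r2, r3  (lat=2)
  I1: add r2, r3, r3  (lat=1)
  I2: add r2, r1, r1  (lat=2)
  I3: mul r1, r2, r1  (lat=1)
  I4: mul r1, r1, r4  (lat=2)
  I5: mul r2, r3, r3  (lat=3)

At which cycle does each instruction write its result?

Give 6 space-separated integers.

I0 mul r3: issue@1 deps=(None,None) exec_start@1 write@3
I1 add r2: issue@2 deps=(0,0) exec_start@3 write@4
I2 add r2: issue@3 deps=(None,None) exec_start@3 write@5
I3 mul r1: issue@4 deps=(2,None) exec_start@5 write@6
I4 mul r1: issue@5 deps=(3,None) exec_start@6 write@8
I5 mul r2: issue@6 deps=(0,0) exec_start@6 write@9

Answer: 3 4 5 6 8 9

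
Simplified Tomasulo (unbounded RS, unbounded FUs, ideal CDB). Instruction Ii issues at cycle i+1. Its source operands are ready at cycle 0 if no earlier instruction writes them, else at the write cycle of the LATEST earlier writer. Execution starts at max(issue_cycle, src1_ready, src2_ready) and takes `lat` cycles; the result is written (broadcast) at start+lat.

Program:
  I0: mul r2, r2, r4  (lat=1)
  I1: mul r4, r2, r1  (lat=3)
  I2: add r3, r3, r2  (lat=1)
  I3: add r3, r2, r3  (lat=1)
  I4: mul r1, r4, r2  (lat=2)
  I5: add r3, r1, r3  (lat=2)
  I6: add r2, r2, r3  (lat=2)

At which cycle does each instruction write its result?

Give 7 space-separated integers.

I0 mul r2: issue@1 deps=(None,None) exec_start@1 write@2
I1 mul r4: issue@2 deps=(0,None) exec_start@2 write@5
I2 add r3: issue@3 deps=(None,0) exec_start@3 write@4
I3 add r3: issue@4 deps=(0,2) exec_start@4 write@5
I4 mul r1: issue@5 deps=(1,0) exec_start@5 write@7
I5 add r3: issue@6 deps=(4,3) exec_start@7 write@9
I6 add r2: issue@7 deps=(0,5) exec_start@9 write@11

Answer: 2 5 4 5 7 9 11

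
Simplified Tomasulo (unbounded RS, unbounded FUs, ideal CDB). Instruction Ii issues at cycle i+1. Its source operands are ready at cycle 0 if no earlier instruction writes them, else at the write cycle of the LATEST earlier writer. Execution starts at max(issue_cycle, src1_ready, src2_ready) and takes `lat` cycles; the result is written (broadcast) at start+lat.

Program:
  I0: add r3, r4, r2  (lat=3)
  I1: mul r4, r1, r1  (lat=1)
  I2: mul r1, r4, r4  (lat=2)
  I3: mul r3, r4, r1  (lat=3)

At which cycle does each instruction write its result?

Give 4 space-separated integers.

Answer: 4 3 5 8

Derivation:
I0 add r3: issue@1 deps=(None,None) exec_start@1 write@4
I1 mul r4: issue@2 deps=(None,None) exec_start@2 write@3
I2 mul r1: issue@3 deps=(1,1) exec_start@3 write@5
I3 mul r3: issue@4 deps=(1,2) exec_start@5 write@8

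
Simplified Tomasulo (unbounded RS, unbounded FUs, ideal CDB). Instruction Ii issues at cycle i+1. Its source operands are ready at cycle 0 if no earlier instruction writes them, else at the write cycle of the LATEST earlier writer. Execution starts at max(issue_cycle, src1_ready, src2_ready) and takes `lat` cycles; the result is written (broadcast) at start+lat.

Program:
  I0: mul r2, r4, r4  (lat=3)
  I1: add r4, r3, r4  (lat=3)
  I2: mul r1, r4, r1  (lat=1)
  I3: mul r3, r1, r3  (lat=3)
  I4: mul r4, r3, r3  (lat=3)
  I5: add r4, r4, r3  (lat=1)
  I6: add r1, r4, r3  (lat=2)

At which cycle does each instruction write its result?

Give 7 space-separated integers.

Answer: 4 5 6 9 12 13 15

Derivation:
I0 mul r2: issue@1 deps=(None,None) exec_start@1 write@4
I1 add r4: issue@2 deps=(None,None) exec_start@2 write@5
I2 mul r1: issue@3 deps=(1,None) exec_start@5 write@6
I3 mul r3: issue@4 deps=(2,None) exec_start@6 write@9
I4 mul r4: issue@5 deps=(3,3) exec_start@9 write@12
I5 add r4: issue@6 deps=(4,3) exec_start@12 write@13
I6 add r1: issue@7 deps=(5,3) exec_start@13 write@15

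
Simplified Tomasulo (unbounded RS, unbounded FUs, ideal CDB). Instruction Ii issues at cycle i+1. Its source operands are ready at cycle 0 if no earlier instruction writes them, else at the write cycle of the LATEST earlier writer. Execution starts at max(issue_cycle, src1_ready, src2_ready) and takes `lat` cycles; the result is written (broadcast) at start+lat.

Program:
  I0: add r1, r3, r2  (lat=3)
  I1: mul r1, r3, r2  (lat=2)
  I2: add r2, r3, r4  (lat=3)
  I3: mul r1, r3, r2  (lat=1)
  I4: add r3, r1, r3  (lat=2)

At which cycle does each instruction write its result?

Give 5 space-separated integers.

Answer: 4 4 6 7 9

Derivation:
I0 add r1: issue@1 deps=(None,None) exec_start@1 write@4
I1 mul r1: issue@2 deps=(None,None) exec_start@2 write@4
I2 add r2: issue@3 deps=(None,None) exec_start@3 write@6
I3 mul r1: issue@4 deps=(None,2) exec_start@6 write@7
I4 add r3: issue@5 deps=(3,None) exec_start@7 write@9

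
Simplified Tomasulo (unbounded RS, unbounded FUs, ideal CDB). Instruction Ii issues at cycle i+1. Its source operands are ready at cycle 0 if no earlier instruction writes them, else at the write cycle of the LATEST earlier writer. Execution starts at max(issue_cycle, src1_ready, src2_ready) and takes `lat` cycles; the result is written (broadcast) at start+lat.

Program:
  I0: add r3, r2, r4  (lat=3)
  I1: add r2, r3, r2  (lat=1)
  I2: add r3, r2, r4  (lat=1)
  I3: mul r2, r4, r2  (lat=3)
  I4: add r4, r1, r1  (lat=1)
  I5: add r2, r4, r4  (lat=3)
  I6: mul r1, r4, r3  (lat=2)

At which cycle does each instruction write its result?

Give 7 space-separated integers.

Answer: 4 5 6 8 6 9 9

Derivation:
I0 add r3: issue@1 deps=(None,None) exec_start@1 write@4
I1 add r2: issue@2 deps=(0,None) exec_start@4 write@5
I2 add r3: issue@3 deps=(1,None) exec_start@5 write@6
I3 mul r2: issue@4 deps=(None,1) exec_start@5 write@8
I4 add r4: issue@5 deps=(None,None) exec_start@5 write@6
I5 add r2: issue@6 deps=(4,4) exec_start@6 write@9
I6 mul r1: issue@7 deps=(4,2) exec_start@7 write@9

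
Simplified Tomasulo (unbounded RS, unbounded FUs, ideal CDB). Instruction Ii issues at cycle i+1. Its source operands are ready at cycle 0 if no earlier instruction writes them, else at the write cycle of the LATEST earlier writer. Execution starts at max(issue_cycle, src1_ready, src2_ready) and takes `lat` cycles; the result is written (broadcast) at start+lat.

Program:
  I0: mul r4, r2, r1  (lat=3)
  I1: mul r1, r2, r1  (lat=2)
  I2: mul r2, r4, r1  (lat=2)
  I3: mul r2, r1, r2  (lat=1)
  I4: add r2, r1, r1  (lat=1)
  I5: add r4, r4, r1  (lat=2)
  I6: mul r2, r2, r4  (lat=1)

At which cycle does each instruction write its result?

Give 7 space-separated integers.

I0 mul r4: issue@1 deps=(None,None) exec_start@1 write@4
I1 mul r1: issue@2 deps=(None,None) exec_start@2 write@4
I2 mul r2: issue@3 deps=(0,1) exec_start@4 write@6
I3 mul r2: issue@4 deps=(1,2) exec_start@6 write@7
I4 add r2: issue@5 deps=(1,1) exec_start@5 write@6
I5 add r4: issue@6 deps=(0,1) exec_start@6 write@8
I6 mul r2: issue@7 deps=(4,5) exec_start@8 write@9

Answer: 4 4 6 7 6 8 9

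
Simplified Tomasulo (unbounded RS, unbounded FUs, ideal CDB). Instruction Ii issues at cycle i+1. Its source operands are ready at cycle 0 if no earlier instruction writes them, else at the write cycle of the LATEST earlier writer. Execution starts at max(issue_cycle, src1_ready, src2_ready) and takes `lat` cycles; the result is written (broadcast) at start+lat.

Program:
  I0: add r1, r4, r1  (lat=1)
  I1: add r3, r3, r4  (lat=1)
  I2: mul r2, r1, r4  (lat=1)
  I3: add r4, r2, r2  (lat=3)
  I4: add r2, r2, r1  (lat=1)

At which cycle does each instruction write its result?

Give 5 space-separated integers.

I0 add r1: issue@1 deps=(None,None) exec_start@1 write@2
I1 add r3: issue@2 deps=(None,None) exec_start@2 write@3
I2 mul r2: issue@3 deps=(0,None) exec_start@3 write@4
I3 add r4: issue@4 deps=(2,2) exec_start@4 write@7
I4 add r2: issue@5 deps=(2,0) exec_start@5 write@6

Answer: 2 3 4 7 6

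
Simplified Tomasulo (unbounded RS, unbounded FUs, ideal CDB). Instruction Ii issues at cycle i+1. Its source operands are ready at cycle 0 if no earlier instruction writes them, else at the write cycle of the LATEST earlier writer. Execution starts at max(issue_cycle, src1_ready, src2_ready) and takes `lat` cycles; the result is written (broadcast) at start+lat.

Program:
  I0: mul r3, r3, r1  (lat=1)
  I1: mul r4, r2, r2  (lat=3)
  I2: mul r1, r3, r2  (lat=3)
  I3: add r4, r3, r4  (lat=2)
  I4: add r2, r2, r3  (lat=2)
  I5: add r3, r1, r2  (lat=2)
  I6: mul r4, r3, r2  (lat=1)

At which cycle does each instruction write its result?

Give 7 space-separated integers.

Answer: 2 5 6 7 7 9 10

Derivation:
I0 mul r3: issue@1 deps=(None,None) exec_start@1 write@2
I1 mul r4: issue@2 deps=(None,None) exec_start@2 write@5
I2 mul r1: issue@3 deps=(0,None) exec_start@3 write@6
I3 add r4: issue@4 deps=(0,1) exec_start@5 write@7
I4 add r2: issue@5 deps=(None,0) exec_start@5 write@7
I5 add r3: issue@6 deps=(2,4) exec_start@7 write@9
I6 mul r4: issue@7 deps=(5,4) exec_start@9 write@10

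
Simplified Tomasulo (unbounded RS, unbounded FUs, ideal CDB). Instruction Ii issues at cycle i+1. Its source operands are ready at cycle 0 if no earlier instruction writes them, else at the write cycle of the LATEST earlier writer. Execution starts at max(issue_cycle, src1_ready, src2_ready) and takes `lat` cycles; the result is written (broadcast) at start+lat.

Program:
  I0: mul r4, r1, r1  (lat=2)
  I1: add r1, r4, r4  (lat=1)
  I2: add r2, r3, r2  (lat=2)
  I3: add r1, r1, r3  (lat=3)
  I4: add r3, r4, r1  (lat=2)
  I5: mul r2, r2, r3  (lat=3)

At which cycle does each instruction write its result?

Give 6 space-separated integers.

I0 mul r4: issue@1 deps=(None,None) exec_start@1 write@3
I1 add r1: issue@2 deps=(0,0) exec_start@3 write@4
I2 add r2: issue@3 deps=(None,None) exec_start@3 write@5
I3 add r1: issue@4 deps=(1,None) exec_start@4 write@7
I4 add r3: issue@5 deps=(0,3) exec_start@7 write@9
I5 mul r2: issue@6 deps=(2,4) exec_start@9 write@12

Answer: 3 4 5 7 9 12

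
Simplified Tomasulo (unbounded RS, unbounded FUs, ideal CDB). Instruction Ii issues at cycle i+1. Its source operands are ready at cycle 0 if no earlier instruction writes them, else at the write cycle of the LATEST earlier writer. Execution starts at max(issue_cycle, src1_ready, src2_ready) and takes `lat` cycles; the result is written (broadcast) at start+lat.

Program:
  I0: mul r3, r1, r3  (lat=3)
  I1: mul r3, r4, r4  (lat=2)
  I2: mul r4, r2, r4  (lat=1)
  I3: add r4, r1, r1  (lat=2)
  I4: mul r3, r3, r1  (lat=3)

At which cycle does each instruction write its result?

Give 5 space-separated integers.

Answer: 4 4 4 6 8

Derivation:
I0 mul r3: issue@1 deps=(None,None) exec_start@1 write@4
I1 mul r3: issue@2 deps=(None,None) exec_start@2 write@4
I2 mul r4: issue@3 deps=(None,None) exec_start@3 write@4
I3 add r4: issue@4 deps=(None,None) exec_start@4 write@6
I4 mul r3: issue@5 deps=(1,None) exec_start@5 write@8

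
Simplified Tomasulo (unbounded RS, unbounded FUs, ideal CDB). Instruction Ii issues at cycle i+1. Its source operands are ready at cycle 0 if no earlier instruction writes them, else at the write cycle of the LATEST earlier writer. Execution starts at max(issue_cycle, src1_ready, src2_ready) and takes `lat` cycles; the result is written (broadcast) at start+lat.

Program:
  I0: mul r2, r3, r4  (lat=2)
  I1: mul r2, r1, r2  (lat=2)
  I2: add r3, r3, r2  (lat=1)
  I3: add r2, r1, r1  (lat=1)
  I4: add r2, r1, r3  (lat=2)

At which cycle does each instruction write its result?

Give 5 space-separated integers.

Answer: 3 5 6 5 8

Derivation:
I0 mul r2: issue@1 deps=(None,None) exec_start@1 write@3
I1 mul r2: issue@2 deps=(None,0) exec_start@3 write@5
I2 add r3: issue@3 deps=(None,1) exec_start@5 write@6
I3 add r2: issue@4 deps=(None,None) exec_start@4 write@5
I4 add r2: issue@5 deps=(None,2) exec_start@6 write@8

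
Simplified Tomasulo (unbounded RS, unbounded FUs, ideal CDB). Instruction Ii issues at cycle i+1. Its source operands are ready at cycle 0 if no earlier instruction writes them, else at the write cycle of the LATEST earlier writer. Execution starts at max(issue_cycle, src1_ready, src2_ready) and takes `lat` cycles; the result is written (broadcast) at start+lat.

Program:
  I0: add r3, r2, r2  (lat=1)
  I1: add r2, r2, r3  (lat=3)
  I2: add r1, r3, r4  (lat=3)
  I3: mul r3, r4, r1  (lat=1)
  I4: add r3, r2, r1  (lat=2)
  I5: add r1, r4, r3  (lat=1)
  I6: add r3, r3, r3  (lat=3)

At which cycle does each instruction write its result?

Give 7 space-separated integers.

Answer: 2 5 6 7 8 9 11

Derivation:
I0 add r3: issue@1 deps=(None,None) exec_start@1 write@2
I1 add r2: issue@2 deps=(None,0) exec_start@2 write@5
I2 add r1: issue@3 deps=(0,None) exec_start@3 write@6
I3 mul r3: issue@4 deps=(None,2) exec_start@6 write@7
I4 add r3: issue@5 deps=(1,2) exec_start@6 write@8
I5 add r1: issue@6 deps=(None,4) exec_start@8 write@9
I6 add r3: issue@7 deps=(4,4) exec_start@8 write@11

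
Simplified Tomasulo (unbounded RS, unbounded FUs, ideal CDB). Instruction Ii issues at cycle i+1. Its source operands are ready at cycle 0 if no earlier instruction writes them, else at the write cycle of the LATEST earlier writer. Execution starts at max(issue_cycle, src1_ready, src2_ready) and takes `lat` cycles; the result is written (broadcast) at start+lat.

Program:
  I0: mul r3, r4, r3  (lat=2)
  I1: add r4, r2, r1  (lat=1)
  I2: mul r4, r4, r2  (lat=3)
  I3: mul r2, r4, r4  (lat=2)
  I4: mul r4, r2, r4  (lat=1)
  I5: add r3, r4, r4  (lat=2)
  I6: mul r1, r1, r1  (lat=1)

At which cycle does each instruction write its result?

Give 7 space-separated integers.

Answer: 3 3 6 8 9 11 8

Derivation:
I0 mul r3: issue@1 deps=(None,None) exec_start@1 write@3
I1 add r4: issue@2 deps=(None,None) exec_start@2 write@3
I2 mul r4: issue@3 deps=(1,None) exec_start@3 write@6
I3 mul r2: issue@4 deps=(2,2) exec_start@6 write@8
I4 mul r4: issue@5 deps=(3,2) exec_start@8 write@9
I5 add r3: issue@6 deps=(4,4) exec_start@9 write@11
I6 mul r1: issue@7 deps=(None,None) exec_start@7 write@8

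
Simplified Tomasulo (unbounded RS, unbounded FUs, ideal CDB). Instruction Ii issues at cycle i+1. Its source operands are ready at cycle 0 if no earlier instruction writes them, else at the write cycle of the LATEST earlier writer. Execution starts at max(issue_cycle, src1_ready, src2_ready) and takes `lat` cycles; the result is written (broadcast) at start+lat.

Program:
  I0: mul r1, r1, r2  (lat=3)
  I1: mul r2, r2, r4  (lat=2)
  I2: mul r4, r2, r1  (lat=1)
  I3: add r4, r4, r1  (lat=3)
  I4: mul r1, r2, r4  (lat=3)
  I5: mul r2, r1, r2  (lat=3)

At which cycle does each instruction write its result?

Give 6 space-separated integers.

Answer: 4 4 5 8 11 14

Derivation:
I0 mul r1: issue@1 deps=(None,None) exec_start@1 write@4
I1 mul r2: issue@2 deps=(None,None) exec_start@2 write@4
I2 mul r4: issue@3 deps=(1,0) exec_start@4 write@5
I3 add r4: issue@4 deps=(2,0) exec_start@5 write@8
I4 mul r1: issue@5 deps=(1,3) exec_start@8 write@11
I5 mul r2: issue@6 deps=(4,1) exec_start@11 write@14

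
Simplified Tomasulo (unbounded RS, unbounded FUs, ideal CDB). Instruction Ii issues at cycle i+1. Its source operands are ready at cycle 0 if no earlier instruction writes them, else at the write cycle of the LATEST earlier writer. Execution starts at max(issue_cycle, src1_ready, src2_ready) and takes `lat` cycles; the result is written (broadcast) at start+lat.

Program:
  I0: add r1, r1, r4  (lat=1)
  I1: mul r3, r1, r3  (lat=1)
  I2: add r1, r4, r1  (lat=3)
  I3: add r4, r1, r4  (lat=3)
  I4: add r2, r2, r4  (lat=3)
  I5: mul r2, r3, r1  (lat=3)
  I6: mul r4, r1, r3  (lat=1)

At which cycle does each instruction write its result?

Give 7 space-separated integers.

Answer: 2 3 6 9 12 9 8

Derivation:
I0 add r1: issue@1 deps=(None,None) exec_start@1 write@2
I1 mul r3: issue@2 deps=(0,None) exec_start@2 write@3
I2 add r1: issue@3 deps=(None,0) exec_start@3 write@6
I3 add r4: issue@4 deps=(2,None) exec_start@6 write@9
I4 add r2: issue@5 deps=(None,3) exec_start@9 write@12
I5 mul r2: issue@6 deps=(1,2) exec_start@6 write@9
I6 mul r4: issue@7 deps=(2,1) exec_start@7 write@8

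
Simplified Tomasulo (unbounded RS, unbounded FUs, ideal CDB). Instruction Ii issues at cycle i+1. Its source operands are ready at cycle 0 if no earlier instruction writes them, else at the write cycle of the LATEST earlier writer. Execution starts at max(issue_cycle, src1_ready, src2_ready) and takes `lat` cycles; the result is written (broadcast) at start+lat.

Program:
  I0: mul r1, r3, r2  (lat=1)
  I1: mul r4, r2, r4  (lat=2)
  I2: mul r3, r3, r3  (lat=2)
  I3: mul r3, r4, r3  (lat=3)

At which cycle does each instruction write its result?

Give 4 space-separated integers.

Answer: 2 4 5 8

Derivation:
I0 mul r1: issue@1 deps=(None,None) exec_start@1 write@2
I1 mul r4: issue@2 deps=(None,None) exec_start@2 write@4
I2 mul r3: issue@3 deps=(None,None) exec_start@3 write@5
I3 mul r3: issue@4 deps=(1,2) exec_start@5 write@8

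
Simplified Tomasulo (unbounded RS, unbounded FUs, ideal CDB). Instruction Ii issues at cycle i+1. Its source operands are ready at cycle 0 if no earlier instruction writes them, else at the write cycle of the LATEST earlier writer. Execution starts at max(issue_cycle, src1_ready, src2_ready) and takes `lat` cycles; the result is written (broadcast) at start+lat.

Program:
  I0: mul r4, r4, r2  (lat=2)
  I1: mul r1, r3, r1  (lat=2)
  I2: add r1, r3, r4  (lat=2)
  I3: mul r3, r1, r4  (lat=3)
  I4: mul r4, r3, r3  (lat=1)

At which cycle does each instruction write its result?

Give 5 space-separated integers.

I0 mul r4: issue@1 deps=(None,None) exec_start@1 write@3
I1 mul r1: issue@2 deps=(None,None) exec_start@2 write@4
I2 add r1: issue@3 deps=(None,0) exec_start@3 write@5
I3 mul r3: issue@4 deps=(2,0) exec_start@5 write@8
I4 mul r4: issue@5 deps=(3,3) exec_start@8 write@9

Answer: 3 4 5 8 9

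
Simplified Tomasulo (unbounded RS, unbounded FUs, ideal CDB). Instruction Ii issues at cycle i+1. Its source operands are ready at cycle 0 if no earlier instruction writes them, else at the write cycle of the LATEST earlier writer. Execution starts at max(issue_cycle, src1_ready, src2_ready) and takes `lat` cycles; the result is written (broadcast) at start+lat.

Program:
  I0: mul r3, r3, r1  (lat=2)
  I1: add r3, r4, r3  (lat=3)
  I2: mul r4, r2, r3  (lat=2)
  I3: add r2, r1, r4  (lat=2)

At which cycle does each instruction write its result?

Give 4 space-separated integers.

Answer: 3 6 8 10

Derivation:
I0 mul r3: issue@1 deps=(None,None) exec_start@1 write@3
I1 add r3: issue@2 deps=(None,0) exec_start@3 write@6
I2 mul r4: issue@3 deps=(None,1) exec_start@6 write@8
I3 add r2: issue@4 deps=(None,2) exec_start@8 write@10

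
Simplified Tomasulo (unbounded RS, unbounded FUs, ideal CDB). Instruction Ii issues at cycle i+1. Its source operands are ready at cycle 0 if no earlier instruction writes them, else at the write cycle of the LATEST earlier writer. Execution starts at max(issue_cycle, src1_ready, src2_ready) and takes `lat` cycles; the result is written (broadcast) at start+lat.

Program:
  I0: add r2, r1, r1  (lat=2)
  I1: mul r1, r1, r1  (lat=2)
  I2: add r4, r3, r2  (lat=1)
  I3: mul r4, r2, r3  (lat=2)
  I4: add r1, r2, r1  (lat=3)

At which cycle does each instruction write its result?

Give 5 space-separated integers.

Answer: 3 4 4 6 8

Derivation:
I0 add r2: issue@1 deps=(None,None) exec_start@1 write@3
I1 mul r1: issue@2 deps=(None,None) exec_start@2 write@4
I2 add r4: issue@3 deps=(None,0) exec_start@3 write@4
I3 mul r4: issue@4 deps=(0,None) exec_start@4 write@6
I4 add r1: issue@5 deps=(0,1) exec_start@5 write@8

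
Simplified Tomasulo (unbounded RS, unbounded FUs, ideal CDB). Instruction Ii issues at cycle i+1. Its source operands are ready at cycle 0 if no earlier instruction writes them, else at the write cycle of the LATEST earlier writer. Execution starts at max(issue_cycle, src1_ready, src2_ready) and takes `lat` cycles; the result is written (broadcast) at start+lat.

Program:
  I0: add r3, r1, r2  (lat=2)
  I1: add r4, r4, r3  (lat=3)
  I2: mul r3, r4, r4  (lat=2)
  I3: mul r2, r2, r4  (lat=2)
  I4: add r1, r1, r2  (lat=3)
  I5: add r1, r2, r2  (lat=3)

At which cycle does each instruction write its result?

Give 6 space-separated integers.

I0 add r3: issue@1 deps=(None,None) exec_start@1 write@3
I1 add r4: issue@2 deps=(None,0) exec_start@3 write@6
I2 mul r3: issue@3 deps=(1,1) exec_start@6 write@8
I3 mul r2: issue@4 deps=(None,1) exec_start@6 write@8
I4 add r1: issue@5 deps=(None,3) exec_start@8 write@11
I5 add r1: issue@6 deps=(3,3) exec_start@8 write@11

Answer: 3 6 8 8 11 11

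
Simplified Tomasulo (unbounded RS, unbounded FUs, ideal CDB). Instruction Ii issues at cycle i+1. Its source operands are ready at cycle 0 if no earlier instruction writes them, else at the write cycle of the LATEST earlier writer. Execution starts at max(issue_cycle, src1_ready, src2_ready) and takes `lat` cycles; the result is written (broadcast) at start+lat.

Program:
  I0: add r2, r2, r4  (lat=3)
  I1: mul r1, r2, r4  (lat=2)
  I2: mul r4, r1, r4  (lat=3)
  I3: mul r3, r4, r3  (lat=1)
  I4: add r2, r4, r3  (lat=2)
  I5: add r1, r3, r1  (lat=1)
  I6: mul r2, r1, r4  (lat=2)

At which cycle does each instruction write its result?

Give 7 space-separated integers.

I0 add r2: issue@1 deps=(None,None) exec_start@1 write@4
I1 mul r1: issue@2 deps=(0,None) exec_start@4 write@6
I2 mul r4: issue@3 deps=(1,None) exec_start@6 write@9
I3 mul r3: issue@4 deps=(2,None) exec_start@9 write@10
I4 add r2: issue@5 deps=(2,3) exec_start@10 write@12
I5 add r1: issue@6 deps=(3,1) exec_start@10 write@11
I6 mul r2: issue@7 deps=(5,2) exec_start@11 write@13

Answer: 4 6 9 10 12 11 13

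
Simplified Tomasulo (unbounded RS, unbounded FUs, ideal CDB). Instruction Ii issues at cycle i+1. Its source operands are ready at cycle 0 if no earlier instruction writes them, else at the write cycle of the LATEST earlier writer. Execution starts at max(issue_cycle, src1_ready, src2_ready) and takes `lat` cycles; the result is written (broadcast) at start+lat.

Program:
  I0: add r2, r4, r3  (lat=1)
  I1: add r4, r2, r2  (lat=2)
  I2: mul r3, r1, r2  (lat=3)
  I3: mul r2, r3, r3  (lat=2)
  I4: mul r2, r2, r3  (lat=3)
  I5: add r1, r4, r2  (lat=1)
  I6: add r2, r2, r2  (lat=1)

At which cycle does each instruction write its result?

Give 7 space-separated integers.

I0 add r2: issue@1 deps=(None,None) exec_start@1 write@2
I1 add r4: issue@2 deps=(0,0) exec_start@2 write@4
I2 mul r3: issue@3 deps=(None,0) exec_start@3 write@6
I3 mul r2: issue@4 deps=(2,2) exec_start@6 write@8
I4 mul r2: issue@5 deps=(3,2) exec_start@8 write@11
I5 add r1: issue@6 deps=(1,4) exec_start@11 write@12
I6 add r2: issue@7 deps=(4,4) exec_start@11 write@12

Answer: 2 4 6 8 11 12 12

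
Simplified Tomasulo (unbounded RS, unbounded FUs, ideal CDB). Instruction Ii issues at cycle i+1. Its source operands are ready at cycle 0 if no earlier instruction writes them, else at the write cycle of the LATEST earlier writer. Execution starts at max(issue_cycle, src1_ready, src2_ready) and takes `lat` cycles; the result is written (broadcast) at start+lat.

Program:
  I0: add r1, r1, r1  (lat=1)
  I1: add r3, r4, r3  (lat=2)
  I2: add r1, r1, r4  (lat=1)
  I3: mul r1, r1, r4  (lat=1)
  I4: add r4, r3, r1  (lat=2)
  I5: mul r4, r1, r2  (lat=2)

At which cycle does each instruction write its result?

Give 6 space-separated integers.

Answer: 2 4 4 5 7 8

Derivation:
I0 add r1: issue@1 deps=(None,None) exec_start@1 write@2
I1 add r3: issue@2 deps=(None,None) exec_start@2 write@4
I2 add r1: issue@3 deps=(0,None) exec_start@3 write@4
I3 mul r1: issue@4 deps=(2,None) exec_start@4 write@5
I4 add r4: issue@5 deps=(1,3) exec_start@5 write@7
I5 mul r4: issue@6 deps=(3,None) exec_start@6 write@8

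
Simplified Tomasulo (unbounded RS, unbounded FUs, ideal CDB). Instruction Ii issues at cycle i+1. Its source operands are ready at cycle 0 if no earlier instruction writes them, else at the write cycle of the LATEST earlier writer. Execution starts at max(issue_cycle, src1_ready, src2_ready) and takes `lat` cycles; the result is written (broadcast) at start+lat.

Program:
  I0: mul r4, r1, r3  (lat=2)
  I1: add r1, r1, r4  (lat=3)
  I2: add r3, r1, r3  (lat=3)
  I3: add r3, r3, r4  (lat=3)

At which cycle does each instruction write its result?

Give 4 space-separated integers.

Answer: 3 6 9 12

Derivation:
I0 mul r4: issue@1 deps=(None,None) exec_start@1 write@3
I1 add r1: issue@2 deps=(None,0) exec_start@3 write@6
I2 add r3: issue@3 deps=(1,None) exec_start@6 write@9
I3 add r3: issue@4 deps=(2,0) exec_start@9 write@12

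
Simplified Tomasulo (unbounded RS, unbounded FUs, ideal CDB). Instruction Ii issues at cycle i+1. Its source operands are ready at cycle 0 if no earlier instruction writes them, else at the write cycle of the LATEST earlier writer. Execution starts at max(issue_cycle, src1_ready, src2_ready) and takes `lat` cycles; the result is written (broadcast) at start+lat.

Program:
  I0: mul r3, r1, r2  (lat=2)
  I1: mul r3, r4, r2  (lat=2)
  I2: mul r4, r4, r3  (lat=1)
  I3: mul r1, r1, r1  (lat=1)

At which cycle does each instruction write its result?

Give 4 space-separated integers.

I0 mul r3: issue@1 deps=(None,None) exec_start@1 write@3
I1 mul r3: issue@2 deps=(None,None) exec_start@2 write@4
I2 mul r4: issue@3 deps=(None,1) exec_start@4 write@5
I3 mul r1: issue@4 deps=(None,None) exec_start@4 write@5

Answer: 3 4 5 5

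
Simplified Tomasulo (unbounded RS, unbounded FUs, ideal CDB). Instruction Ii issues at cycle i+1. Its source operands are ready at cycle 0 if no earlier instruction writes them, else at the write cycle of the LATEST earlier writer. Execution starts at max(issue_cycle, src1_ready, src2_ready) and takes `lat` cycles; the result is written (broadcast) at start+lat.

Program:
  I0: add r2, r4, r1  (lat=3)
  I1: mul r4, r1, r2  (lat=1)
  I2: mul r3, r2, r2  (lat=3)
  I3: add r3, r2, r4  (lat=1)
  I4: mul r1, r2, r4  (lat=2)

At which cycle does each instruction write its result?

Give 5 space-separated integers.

I0 add r2: issue@1 deps=(None,None) exec_start@1 write@4
I1 mul r4: issue@2 deps=(None,0) exec_start@4 write@5
I2 mul r3: issue@3 deps=(0,0) exec_start@4 write@7
I3 add r3: issue@4 deps=(0,1) exec_start@5 write@6
I4 mul r1: issue@5 deps=(0,1) exec_start@5 write@7

Answer: 4 5 7 6 7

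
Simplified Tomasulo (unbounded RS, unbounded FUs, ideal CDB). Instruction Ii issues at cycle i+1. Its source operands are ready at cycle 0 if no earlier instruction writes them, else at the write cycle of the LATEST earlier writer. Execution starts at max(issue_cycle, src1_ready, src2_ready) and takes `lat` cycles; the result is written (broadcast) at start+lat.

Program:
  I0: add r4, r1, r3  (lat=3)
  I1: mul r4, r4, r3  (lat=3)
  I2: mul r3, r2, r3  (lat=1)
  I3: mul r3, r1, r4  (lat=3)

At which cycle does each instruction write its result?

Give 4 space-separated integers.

Answer: 4 7 4 10

Derivation:
I0 add r4: issue@1 deps=(None,None) exec_start@1 write@4
I1 mul r4: issue@2 deps=(0,None) exec_start@4 write@7
I2 mul r3: issue@3 deps=(None,None) exec_start@3 write@4
I3 mul r3: issue@4 deps=(None,1) exec_start@7 write@10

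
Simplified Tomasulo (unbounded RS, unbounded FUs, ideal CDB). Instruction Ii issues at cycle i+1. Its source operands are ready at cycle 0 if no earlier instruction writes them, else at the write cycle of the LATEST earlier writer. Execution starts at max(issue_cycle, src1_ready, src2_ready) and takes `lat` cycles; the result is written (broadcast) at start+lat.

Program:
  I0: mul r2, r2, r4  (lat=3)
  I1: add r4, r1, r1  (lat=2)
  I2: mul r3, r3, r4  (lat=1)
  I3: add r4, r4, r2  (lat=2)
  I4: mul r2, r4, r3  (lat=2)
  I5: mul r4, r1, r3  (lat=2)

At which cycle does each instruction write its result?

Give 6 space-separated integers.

I0 mul r2: issue@1 deps=(None,None) exec_start@1 write@4
I1 add r4: issue@2 deps=(None,None) exec_start@2 write@4
I2 mul r3: issue@3 deps=(None,1) exec_start@4 write@5
I3 add r4: issue@4 deps=(1,0) exec_start@4 write@6
I4 mul r2: issue@5 deps=(3,2) exec_start@6 write@8
I5 mul r4: issue@6 deps=(None,2) exec_start@6 write@8

Answer: 4 4 5 6 8 8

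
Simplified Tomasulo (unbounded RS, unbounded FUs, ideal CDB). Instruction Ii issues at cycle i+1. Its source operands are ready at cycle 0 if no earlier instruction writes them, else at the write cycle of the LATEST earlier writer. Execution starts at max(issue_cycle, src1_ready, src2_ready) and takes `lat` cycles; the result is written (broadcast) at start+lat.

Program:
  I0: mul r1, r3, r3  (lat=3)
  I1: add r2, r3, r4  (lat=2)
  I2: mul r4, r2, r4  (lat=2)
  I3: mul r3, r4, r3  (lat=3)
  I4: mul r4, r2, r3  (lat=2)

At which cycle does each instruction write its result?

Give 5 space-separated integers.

I0 mul r1: issue@1 deps=(None,None) exec_start@1 write@4
I1 add r2: issue@2 deps=(None,None) exec_start@2 write@4
I2 mul r4: issue@3 deps=(1,None) exec_start@4 write@6
I3 mul r3: issue@4 deps=(2,None) exec_start@6 write@9
I4 mul r4: issue@5 deps=(1,3) exec_start@9 write@11

Answer: 4 4 6 9 11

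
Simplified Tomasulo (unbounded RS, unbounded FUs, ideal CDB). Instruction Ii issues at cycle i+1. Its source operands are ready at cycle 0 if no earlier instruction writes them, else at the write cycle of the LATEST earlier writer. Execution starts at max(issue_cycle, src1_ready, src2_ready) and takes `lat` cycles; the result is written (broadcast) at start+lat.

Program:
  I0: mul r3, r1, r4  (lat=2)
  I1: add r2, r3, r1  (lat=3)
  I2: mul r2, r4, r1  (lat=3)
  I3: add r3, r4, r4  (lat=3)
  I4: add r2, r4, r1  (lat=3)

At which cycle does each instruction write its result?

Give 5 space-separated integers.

Answer: 3 6 6 7 8

Derivation:
I0 mul r3: issue@1 deps=(None,None) exec_start@1 write@3
I1 add r2: issue@2 deps=(0,None) exec_start@3 write@6
I2 mul r2: issue@3 deps=(None,None) exec_start@3 write@6
I3 add r3: issue@4 deps=(None,None) exec_start@4 write@7
I4 add r2: issue@5 deps=(None,None) exec_start@5 write@8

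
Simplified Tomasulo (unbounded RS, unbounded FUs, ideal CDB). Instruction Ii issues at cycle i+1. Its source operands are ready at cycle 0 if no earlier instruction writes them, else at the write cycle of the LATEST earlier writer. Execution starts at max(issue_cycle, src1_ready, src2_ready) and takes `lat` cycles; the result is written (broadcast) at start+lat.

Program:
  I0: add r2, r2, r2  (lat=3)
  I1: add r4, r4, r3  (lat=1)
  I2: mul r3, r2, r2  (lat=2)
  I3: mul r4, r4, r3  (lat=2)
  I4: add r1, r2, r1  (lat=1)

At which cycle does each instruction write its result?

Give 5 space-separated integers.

Answer: 4 3 6 8 6

Derivation:
I0 add r2: issue@1 deps=(None,None) exec_start@1 write@4
I1 add r4: issue@2 deps=(None,None) exec_start@2 write@3
I2 mul r3: issue@3 deps=(0,0) exec_start@4 write@6
I3 mul r4: issue@4 deps=(1,2) exec_start@6 write@8
I4 add r1: issue@5 deps=(0,None) exec_start@5 write@6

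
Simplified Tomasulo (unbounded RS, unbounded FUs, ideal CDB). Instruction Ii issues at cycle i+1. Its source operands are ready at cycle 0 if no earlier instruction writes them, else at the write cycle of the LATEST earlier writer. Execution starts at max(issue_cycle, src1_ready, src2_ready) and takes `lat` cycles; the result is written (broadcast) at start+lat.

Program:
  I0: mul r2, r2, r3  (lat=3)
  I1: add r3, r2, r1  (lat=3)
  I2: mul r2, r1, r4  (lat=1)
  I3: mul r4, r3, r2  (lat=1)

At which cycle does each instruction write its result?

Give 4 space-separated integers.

I0 mul r2: issue@1 deps=(None,None) exec_start@1 write@4
I1 add r3: issue@2 deps=(0,None) exec_start@4 write@7
I2 mul r2: issue@3 deps=(None,None) exec_start@3 write@4
I3 mul r4: issue@4 deps=(1,2) exec_start@7 write@8

Answer: 4 7 4 8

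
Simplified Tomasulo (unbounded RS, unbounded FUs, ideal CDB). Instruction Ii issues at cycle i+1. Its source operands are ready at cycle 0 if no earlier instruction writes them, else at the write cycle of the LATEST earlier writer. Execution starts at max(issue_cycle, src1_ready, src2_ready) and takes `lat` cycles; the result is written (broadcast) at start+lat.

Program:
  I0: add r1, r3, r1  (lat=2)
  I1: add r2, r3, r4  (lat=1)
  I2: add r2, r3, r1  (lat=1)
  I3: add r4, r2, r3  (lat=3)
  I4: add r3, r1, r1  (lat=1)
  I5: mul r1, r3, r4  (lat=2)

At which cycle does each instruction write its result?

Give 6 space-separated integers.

I0 add r1: issue@1 deps=(None,None) exec_start@1 write@3
I1 add r2: issue@2 deps=(None,None) exec_start@2 write@3
I2 add r2: issue@3 deps=(None,0) exec_start@3 write@4
I3 add r4: issue@4 deps=(2,None) exec_start@4 write@7
I4 add r3: issue@5 deps=(0,0) exec_start@5 write@6
I5 mul r1: issue@6 deps=(4,3) exec_start@7 write@9

Answer: 3 3 4 7 6 9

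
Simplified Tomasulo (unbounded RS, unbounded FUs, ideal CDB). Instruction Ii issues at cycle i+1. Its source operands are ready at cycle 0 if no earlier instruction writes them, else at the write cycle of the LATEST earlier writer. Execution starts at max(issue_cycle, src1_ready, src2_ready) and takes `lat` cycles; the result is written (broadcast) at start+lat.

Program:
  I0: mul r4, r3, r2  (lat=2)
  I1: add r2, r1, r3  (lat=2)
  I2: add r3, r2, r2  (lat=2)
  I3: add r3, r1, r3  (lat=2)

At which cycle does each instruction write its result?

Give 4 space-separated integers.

I0 mul r4: issue@1 deps=(None,None) exec_start@1 write@3
I1 add r2: issue@2 deps=(None,None) exec_start@2 write@4
I2 add r3: issue@3 deps=(1,1) exec_start@4 write@6
I3 add r3: issue@4 deps=(None,2) exec_start@6 write@8

Answer: 3 4 6 8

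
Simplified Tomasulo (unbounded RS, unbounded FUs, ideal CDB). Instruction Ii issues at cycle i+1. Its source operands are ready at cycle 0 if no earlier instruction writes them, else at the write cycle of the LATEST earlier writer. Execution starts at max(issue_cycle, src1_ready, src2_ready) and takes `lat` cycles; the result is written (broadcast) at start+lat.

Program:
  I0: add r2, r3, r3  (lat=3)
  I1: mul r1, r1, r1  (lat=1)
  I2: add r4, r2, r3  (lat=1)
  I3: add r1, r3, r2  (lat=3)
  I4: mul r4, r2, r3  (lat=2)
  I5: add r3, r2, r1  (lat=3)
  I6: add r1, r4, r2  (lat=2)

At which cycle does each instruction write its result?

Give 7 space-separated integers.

Answer: 4 3 5 7 7 10 9

Derivation:
I0 add r2: issue@1 deps=(None,None) exec_start@1 write@4
I1 mul r1: issue@2 deps=(None,None) exec_start@2 write@3
I2 add r4: issue@3 deps=(0,None) exec_start@4 write@5
I3 add r1: issue@4 deps=(None,0) exec_start@4 write@7
I4 mul r4: issue@5 deps=(0,None) exec_start@5 write@7
I5 add r3: issue@6 deps=(0,3) exec_start@7 write@10
I6 add r1: issue@7 deps=(4,0) exec_start@7 write@9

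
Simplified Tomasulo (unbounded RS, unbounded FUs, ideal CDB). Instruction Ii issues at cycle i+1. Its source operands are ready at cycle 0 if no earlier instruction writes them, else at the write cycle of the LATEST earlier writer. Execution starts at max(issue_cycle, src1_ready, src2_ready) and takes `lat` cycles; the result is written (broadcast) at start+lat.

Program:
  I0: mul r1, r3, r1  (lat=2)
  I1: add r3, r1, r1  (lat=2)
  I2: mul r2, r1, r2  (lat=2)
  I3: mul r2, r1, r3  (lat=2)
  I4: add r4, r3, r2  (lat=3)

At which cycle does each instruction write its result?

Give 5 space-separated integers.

I0 mul r1: issue@1 deps=(None,None) exec_start@1 write@3
I1 add r3: issue@2 deps=(0,0) exec_start@3 write@5
I2 mul r2: issue@3 deps=(0,None) exec_start@3 write@5
I3 mul r2: issue@4 deps=(0,1) exec_start@5 write@7
I4 add r4: issue@5 deps=(1,3) exec_start@7 write@10

Answer: 3 5 5 7 10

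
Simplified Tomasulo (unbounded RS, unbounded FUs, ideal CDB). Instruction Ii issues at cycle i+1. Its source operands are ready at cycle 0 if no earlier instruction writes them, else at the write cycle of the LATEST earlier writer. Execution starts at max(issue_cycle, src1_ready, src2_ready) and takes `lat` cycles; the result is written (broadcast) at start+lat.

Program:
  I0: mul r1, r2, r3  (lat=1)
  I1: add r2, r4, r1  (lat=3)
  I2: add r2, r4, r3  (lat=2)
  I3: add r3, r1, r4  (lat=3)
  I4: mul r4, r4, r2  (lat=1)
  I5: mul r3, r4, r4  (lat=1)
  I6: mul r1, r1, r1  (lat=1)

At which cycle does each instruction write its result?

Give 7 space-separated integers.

Answer: 2 5 5 7 6 7 8

Derivation:
I0 mul r1: issue@1 deps=(None,None) exec_start@1 write@2
I1 add r2: issue@2 deps=(None,0) exec_start@2 write@5
I2 add r2: issue@3 deps=(None,None) exec_start@3 write@5
I3 add r3: issue@4 deps=(0,None) exec_start@4 write@7
I4 mul r4: issue@5 deps=(None,2) exec_start@5 write@6
I5 mul r3: issue@6 deps=(4,4) exec_start@6 write@7
I6 mul r1: issue@7 deps=(0,0) exec_start@7 write@8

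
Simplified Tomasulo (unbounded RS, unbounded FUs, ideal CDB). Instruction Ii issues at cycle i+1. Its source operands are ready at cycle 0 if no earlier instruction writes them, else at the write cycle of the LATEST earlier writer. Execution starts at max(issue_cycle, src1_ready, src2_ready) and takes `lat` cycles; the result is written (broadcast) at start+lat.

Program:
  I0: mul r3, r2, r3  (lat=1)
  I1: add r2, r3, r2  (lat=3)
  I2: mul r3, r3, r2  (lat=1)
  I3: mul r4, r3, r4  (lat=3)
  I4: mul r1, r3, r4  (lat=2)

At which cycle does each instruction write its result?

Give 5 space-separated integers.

Answer: 2 5 6 9 11

Derivation:
I0 mul r3: issue@1 deps=(None,None) exec_start@1 write@2
I1 add r2: issue@2 deps=(0,None) exec_start@2 write@5
I2 mul r3: issue@3 deps=(0,1) exec_start@5 write@6
I3 mul r4: issue@4 deps=(2,None) exec_start@6 write@9
I4 mul r1: issue@5 deps=(2,3) exec_start@9 write@11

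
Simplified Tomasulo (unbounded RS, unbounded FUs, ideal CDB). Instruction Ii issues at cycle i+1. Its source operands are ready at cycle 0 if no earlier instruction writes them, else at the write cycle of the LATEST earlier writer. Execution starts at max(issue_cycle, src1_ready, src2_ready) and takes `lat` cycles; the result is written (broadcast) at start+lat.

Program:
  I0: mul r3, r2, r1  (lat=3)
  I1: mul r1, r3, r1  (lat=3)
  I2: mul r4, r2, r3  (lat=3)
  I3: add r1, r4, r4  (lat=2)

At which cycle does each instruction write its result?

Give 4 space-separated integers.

Answer: 4 7 7 9

Derivation:
I0 mul r3: issue@1 deps=(None,None) exec_start@1 write@4
I1 mul r1: issue@2 deps=(0,None) exec_start@4 write@7
I2 mul r4: issue@3 deps=(None,0) exec_start@4 write@7
I3 add r1: issue@4 deps=(2,2) exec_start@7 write@9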